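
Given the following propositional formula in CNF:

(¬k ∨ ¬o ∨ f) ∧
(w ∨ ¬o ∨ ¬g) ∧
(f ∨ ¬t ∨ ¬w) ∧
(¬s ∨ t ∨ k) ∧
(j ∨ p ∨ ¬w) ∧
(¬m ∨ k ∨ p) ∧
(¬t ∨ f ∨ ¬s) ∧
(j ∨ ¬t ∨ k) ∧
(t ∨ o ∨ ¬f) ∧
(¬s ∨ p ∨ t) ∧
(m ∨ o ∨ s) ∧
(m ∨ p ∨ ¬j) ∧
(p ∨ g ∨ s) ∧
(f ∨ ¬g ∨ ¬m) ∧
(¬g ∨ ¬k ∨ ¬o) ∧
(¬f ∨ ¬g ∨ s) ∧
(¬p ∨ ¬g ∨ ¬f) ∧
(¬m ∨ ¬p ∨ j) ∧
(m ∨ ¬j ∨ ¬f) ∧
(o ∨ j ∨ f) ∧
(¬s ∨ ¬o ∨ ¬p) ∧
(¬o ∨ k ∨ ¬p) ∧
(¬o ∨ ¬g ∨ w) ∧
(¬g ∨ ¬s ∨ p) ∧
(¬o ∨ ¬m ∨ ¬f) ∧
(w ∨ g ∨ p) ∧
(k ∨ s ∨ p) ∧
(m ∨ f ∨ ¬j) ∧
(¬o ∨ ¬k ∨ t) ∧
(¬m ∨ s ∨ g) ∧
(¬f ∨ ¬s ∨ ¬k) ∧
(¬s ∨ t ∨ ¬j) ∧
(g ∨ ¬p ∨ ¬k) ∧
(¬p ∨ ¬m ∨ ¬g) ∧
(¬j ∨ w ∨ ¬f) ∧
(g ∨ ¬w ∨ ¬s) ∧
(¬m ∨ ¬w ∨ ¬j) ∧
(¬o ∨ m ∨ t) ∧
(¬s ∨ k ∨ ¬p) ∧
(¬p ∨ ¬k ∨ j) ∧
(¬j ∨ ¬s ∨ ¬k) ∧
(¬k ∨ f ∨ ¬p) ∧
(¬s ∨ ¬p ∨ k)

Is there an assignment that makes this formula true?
No

No, the formula is not satisfiable.

No assignment of truth values to the variables can make all 43 clauses true simultaneously.

The formula is UNSAT (unsatisfiable).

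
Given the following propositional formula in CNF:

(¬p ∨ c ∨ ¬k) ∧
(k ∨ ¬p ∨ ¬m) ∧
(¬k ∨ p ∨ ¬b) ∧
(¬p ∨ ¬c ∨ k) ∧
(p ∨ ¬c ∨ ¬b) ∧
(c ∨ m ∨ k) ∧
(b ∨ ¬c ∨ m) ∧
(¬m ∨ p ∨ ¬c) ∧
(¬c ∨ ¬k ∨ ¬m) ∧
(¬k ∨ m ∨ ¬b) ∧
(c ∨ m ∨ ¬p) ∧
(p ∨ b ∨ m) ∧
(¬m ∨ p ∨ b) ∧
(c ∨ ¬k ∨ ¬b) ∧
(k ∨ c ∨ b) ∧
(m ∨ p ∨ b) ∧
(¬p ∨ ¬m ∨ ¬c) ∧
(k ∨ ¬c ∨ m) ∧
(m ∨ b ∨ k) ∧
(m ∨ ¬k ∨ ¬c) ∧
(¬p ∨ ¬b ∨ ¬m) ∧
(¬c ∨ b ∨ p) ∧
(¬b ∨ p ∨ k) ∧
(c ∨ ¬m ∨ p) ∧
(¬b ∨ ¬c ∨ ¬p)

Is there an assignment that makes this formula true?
No

No, the formula is not satisfiable.

No assignment of truth values to the variables can make all 25 clauses true simultaneously.

The formula is UNSAT (unsatisfiable).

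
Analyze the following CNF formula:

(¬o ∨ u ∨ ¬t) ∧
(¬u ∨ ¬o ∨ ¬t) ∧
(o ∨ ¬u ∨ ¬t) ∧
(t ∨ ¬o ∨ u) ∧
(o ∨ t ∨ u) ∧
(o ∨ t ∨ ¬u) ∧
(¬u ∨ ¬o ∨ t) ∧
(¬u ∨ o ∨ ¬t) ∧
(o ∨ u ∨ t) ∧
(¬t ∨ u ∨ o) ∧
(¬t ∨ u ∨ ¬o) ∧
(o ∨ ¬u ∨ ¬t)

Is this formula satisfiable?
No

No, the formula is not satisfiable.

No assignment of truth values to the variables can make all 12 clauses true simultaneously.

The formula is UNSAT (unsatisfiable).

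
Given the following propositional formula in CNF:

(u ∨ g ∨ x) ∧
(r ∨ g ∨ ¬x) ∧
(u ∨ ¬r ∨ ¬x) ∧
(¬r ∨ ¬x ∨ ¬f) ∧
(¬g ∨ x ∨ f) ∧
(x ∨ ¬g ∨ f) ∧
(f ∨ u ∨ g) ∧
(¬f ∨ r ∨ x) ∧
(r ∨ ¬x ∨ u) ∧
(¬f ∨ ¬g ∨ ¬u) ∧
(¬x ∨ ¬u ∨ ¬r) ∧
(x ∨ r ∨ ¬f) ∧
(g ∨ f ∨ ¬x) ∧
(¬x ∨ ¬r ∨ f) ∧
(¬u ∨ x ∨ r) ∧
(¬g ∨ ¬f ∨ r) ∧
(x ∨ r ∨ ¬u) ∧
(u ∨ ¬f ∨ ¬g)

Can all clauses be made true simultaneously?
Yes

Yes, the formula is satisfiable.

One satisfying assignment is: f=True, u=True, g=False, r=True, x=False

Verification: With this assignment, all 18 clauses evaluate to true.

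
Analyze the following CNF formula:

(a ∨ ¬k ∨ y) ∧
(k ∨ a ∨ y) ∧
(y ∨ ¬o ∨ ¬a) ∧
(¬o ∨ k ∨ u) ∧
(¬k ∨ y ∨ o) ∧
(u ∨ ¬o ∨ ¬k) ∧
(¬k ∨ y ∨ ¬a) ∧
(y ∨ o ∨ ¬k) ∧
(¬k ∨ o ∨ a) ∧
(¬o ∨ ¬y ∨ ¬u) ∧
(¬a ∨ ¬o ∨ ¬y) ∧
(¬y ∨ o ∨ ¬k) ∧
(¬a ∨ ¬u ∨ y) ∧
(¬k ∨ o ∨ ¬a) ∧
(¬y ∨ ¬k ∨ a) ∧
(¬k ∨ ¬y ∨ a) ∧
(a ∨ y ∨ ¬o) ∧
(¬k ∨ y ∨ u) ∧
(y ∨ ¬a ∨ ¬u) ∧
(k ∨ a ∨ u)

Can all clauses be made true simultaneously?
Yes

Yes, the formula is satisfiable.

One satisfying assignment is: k=False, y=False, u=False, o=False, a=True

Verification: With this assignment, all 20 clauses evaluate to true.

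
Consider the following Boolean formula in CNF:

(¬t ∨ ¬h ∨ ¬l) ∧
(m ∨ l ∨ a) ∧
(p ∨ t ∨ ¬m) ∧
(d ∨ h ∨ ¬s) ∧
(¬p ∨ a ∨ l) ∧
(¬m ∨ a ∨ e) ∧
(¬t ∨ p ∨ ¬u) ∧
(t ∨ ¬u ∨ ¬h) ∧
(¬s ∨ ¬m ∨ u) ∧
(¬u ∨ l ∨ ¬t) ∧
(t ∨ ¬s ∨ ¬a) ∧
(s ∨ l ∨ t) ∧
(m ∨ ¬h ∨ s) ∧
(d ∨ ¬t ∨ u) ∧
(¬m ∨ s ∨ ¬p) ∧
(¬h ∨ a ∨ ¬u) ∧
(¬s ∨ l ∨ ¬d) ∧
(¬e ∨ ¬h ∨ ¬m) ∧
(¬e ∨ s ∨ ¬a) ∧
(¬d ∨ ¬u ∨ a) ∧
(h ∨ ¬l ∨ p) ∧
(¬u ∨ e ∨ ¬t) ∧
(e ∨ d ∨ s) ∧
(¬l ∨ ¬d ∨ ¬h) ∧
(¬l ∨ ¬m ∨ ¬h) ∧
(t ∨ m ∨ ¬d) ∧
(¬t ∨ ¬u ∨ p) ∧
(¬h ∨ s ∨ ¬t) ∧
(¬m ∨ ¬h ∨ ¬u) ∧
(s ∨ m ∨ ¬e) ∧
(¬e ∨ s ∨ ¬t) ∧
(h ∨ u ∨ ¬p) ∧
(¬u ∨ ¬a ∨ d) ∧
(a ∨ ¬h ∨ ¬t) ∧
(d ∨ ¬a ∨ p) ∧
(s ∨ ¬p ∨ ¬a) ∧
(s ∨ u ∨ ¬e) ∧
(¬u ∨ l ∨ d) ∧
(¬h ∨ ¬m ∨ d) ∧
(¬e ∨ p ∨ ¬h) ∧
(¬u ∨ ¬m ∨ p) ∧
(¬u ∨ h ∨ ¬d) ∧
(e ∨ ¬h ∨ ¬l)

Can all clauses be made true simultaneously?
Yes

Yes, the formula is satisfiable.

One satisfying assignment is: e=False, t=True, s=False, h=False, p=False, d=True, a=True, m=False, u=False, l=False

Verification: With this assignment, all 43 clauses evaluate to true.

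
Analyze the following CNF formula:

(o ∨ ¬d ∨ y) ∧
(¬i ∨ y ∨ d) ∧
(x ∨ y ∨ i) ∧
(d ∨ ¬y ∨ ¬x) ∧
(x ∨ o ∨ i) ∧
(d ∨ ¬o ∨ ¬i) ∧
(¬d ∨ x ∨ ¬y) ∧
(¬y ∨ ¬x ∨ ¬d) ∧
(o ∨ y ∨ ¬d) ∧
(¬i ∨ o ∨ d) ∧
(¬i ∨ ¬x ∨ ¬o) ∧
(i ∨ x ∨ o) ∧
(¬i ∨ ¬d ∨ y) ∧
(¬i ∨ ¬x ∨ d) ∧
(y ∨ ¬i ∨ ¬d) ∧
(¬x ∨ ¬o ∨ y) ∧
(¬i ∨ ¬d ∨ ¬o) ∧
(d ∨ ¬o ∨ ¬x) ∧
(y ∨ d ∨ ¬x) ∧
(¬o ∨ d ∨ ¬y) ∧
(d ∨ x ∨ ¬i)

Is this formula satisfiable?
No

No, the formula is not satisfiable.

No assignment of truth values to the variables can make all 21 clauses true simultaneously.

The formula is UNSAT (unsatisfiable).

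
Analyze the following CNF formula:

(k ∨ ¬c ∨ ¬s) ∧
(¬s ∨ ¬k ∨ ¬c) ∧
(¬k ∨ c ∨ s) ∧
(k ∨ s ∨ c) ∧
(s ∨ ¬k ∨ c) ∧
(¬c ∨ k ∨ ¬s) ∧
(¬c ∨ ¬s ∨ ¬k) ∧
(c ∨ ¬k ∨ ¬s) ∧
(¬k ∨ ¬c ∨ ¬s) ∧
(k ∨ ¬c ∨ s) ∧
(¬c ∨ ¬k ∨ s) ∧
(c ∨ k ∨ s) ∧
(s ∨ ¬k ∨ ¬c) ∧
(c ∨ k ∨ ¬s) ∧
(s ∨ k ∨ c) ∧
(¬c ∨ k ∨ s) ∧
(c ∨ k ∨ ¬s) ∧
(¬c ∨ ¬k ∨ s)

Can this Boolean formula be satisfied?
No

No, the formula is not satisfiable.

No assignment of truth values to the variables can make all 18 clauses true simultaneously.

The formula is UNSAT (unsatisfiable).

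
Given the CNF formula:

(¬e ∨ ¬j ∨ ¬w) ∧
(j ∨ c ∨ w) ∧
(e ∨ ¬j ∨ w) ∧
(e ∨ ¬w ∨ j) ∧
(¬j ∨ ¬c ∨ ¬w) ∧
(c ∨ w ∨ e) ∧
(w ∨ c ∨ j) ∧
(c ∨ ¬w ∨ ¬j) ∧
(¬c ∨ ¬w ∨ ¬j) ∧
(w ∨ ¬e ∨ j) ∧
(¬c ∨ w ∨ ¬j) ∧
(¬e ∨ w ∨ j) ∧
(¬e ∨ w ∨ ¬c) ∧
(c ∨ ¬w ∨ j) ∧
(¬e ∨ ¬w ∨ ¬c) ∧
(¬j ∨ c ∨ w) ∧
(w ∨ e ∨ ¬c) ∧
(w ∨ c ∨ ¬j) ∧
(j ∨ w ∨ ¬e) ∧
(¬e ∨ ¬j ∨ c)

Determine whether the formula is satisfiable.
No

No, the formula is not satisfiable.

No assignment of truth values to the variables can make all 20 clauses true simultaneously.

The formula is UNSAT (unsatisfiable).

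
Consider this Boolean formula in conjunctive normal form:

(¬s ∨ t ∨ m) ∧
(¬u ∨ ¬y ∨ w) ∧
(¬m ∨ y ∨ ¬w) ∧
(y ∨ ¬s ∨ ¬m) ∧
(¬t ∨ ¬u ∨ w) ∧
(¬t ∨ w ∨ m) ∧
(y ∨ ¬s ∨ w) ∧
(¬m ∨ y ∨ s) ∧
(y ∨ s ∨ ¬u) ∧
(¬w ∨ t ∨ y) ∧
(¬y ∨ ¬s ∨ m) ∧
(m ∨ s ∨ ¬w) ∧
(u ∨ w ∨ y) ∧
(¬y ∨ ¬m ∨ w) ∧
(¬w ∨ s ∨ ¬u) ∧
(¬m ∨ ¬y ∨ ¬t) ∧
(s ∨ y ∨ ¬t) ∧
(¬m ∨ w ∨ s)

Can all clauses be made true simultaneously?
Yes

Yes, the formula is satisfiable.

One satisfying assignment is: s=False, w=False, y=True, t=False, u=False, m=False

Verification: With this assignment, all 18 clauses evaluate to true.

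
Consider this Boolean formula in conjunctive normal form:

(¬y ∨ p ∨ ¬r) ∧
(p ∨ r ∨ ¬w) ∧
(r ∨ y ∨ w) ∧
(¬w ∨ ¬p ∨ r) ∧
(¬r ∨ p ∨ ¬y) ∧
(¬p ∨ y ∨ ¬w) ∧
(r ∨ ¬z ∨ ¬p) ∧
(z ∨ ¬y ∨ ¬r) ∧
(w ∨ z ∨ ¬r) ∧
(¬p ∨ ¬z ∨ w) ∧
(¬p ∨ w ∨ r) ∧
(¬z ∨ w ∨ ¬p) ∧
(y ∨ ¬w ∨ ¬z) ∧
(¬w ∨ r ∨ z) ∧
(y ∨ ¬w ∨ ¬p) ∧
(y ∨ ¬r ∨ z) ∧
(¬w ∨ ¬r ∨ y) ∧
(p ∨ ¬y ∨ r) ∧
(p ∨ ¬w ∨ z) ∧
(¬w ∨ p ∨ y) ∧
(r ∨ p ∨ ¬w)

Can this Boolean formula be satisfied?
Yes

Yes, the formula is satisfiable.

One satisfying assignment is: r=True, p=False, w=False, y=False, z=True

Verification: With this assignment, all 21 clauses evaluate to true.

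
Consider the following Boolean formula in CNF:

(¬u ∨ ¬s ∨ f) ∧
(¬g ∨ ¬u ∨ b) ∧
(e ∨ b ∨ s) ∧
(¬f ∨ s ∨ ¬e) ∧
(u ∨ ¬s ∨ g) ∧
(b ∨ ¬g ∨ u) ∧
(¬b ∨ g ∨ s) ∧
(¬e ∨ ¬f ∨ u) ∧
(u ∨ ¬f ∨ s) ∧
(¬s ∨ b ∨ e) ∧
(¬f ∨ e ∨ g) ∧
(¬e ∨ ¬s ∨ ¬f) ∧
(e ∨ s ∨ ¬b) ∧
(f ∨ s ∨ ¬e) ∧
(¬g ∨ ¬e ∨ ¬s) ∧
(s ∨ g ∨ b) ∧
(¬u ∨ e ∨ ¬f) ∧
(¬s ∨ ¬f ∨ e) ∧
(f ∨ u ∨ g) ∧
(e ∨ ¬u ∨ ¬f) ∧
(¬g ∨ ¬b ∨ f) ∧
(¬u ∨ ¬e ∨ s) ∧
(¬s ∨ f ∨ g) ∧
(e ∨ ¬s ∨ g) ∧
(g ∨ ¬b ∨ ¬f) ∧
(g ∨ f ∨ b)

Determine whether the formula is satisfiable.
No

No, the formula is not satisfiable.

No assignment of truth values to the variables can make all 26 clauses true simultaneously.

The formula is UNSAT (unsatisfiable).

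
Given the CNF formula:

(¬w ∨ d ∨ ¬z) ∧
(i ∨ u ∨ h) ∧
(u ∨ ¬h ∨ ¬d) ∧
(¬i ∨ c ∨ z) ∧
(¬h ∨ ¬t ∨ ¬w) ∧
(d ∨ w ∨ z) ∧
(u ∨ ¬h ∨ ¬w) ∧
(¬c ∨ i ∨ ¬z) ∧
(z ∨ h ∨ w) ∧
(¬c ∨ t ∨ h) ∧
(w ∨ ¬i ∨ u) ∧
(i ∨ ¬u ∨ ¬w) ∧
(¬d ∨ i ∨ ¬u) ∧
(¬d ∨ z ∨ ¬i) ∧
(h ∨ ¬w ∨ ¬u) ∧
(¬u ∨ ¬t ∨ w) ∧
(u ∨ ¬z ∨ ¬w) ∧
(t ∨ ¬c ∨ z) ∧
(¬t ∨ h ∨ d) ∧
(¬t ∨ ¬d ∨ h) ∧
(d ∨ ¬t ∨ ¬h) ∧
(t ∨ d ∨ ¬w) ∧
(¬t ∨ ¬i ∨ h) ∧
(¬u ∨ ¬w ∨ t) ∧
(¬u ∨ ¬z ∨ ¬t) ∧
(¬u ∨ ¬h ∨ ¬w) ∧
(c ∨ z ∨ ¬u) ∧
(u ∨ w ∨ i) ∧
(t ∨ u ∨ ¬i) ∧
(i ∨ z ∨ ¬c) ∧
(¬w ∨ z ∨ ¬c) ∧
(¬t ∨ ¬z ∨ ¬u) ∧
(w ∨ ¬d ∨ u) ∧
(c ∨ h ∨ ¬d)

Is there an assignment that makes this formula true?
Yes

Yes, the formula is satisfiable.

One satisfying assignment is: u=True, h=False, z=True, c=False, t=False, w=False, i=False, d=False

Verification: With this assignment, all 34 clauses evaluate to true.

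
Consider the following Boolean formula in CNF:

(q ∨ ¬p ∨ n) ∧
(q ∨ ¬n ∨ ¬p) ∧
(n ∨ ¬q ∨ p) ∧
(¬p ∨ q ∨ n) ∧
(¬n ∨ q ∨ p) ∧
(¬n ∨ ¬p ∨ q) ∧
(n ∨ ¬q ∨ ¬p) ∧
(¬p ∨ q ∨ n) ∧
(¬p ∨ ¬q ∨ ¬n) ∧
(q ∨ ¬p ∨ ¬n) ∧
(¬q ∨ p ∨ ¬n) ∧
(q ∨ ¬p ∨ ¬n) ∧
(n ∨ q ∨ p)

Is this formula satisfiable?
No

No, the formula is not satisfiable.

No assignment of truth values to the variables can make all 13 clauses true simultaneously.

The formula is UNSAT (unsatisfiable).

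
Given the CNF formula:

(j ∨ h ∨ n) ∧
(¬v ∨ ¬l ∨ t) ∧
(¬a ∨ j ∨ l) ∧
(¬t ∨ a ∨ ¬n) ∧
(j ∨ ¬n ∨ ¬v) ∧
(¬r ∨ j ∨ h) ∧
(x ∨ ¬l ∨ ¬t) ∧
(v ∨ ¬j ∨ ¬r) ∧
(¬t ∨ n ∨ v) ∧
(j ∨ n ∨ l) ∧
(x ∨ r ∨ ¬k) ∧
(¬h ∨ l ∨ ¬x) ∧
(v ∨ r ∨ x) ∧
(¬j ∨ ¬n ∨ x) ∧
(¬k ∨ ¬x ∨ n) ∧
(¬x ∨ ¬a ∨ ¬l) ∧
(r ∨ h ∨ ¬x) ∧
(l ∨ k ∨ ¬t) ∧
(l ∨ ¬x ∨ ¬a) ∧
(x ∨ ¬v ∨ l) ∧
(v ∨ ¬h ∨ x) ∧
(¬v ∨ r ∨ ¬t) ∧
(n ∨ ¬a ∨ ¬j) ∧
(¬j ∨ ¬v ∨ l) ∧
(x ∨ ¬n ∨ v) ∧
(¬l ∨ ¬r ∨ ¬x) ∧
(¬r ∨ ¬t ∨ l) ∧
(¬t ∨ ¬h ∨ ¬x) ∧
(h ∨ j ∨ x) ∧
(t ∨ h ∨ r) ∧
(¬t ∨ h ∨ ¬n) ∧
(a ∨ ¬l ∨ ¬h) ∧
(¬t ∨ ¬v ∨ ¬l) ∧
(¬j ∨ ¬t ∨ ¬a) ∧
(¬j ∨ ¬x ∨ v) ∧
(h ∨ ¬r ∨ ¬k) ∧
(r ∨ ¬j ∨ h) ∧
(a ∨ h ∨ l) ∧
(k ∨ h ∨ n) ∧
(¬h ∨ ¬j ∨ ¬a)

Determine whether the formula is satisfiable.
No

No, the formula is not satisfiable.

No assignment of truth values to the variables can make all 40 clauses true simultaneously.

The formula is UNSAT (unsatisfiable).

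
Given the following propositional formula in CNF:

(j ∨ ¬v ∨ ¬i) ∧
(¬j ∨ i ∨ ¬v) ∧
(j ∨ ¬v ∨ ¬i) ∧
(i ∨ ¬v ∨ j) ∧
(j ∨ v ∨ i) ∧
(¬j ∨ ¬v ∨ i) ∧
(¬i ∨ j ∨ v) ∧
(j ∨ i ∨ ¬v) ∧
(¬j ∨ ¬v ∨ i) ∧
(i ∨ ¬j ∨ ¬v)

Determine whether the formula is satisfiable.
Yes

Yes, the formula is satisfiable.

One satisfying assignment is: v=False, i=False, j=True

Verification: With this assignment, all 10 clauses evaluate to true.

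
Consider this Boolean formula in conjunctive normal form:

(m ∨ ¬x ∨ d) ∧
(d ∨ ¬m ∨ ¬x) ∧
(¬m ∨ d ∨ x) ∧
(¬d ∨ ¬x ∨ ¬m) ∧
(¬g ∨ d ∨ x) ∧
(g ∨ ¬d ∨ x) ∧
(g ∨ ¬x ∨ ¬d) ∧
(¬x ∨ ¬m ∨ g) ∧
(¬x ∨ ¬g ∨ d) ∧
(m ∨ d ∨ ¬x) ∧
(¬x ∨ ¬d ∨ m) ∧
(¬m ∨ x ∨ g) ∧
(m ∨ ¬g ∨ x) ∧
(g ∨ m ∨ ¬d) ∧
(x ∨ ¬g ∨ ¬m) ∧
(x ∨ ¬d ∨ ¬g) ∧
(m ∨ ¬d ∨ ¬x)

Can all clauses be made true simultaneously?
Yes

Yes, the formula is satisfiable.

One satisfying assignment is: d=False, g=False, x=False, m=False

Verification: With this assignment, all 17 clauses evaluate to true.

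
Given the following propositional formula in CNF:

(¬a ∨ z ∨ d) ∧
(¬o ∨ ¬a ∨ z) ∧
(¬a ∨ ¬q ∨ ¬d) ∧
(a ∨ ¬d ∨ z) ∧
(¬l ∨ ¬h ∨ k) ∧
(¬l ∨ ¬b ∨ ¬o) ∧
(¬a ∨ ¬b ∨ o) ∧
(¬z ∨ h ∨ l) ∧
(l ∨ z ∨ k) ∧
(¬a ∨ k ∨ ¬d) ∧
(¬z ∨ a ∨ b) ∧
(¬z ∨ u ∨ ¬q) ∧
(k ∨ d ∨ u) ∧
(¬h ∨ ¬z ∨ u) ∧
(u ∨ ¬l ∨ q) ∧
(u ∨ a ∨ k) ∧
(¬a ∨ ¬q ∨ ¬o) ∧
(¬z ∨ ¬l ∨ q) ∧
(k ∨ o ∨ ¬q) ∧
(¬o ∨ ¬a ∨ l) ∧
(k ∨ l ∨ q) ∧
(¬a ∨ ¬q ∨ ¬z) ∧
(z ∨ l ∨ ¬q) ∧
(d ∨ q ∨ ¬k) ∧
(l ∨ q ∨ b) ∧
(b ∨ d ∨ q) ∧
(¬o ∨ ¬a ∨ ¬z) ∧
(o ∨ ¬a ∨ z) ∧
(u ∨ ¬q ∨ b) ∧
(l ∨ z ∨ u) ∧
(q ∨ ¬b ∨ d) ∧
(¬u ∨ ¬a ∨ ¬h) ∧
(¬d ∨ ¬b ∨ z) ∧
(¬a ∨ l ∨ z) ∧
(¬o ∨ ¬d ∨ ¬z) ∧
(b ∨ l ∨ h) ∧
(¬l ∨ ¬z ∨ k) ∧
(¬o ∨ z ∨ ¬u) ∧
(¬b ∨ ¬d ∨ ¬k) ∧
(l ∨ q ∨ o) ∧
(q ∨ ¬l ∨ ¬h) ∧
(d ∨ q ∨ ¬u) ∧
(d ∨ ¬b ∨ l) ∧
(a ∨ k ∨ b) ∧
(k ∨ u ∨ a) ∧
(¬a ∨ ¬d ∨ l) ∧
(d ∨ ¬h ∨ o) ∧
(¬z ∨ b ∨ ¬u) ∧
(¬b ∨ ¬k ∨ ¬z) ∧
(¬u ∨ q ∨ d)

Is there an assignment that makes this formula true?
Yes

Yes, the formula is satisfiable.

One satisfying assignment is: k=True, o=False, d=False, h=False, l=True, u=True, q=True, z=False, a=False, b=False

Verification: With this assignment, all 50 clauses evaluate to true.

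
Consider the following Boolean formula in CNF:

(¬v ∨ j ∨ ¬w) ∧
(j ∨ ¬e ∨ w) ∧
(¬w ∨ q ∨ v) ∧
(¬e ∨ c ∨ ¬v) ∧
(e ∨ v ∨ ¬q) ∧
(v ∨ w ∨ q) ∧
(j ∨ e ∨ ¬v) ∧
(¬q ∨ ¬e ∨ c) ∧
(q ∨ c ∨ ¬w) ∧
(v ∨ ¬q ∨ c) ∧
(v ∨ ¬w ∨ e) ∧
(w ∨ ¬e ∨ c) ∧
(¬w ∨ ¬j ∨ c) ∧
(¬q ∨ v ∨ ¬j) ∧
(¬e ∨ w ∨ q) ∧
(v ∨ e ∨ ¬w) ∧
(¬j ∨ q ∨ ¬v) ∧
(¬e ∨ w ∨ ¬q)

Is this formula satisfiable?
Yes

Yes, the formula is satisfiable.

One satisfying assignment is: j=False, w=True, e=True, q=True, v=False, c=True

Verification: With this assignment, all 18 clauses evaluate to true.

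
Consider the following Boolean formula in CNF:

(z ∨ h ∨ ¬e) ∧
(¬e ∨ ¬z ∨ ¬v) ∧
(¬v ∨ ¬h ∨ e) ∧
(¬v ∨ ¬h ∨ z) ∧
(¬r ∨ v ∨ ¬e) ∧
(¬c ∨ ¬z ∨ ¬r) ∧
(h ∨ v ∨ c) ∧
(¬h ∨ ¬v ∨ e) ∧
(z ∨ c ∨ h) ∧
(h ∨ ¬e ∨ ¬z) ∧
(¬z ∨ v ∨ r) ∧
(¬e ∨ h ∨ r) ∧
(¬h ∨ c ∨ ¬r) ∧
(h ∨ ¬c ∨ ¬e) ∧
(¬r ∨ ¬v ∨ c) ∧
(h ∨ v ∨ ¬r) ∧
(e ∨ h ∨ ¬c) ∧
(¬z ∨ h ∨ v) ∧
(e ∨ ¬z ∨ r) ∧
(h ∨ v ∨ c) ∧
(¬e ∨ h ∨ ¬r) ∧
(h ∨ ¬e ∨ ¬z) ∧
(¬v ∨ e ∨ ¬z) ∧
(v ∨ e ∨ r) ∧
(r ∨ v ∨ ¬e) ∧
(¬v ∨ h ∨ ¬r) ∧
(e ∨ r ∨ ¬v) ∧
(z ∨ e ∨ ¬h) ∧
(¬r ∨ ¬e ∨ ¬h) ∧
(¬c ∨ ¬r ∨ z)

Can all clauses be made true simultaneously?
No

No, the formula is not satisfiable.

No assignment of truth values to the variables can make all 30 clauses true simultaneously.

The formula is UNSAT (unsatisfiable).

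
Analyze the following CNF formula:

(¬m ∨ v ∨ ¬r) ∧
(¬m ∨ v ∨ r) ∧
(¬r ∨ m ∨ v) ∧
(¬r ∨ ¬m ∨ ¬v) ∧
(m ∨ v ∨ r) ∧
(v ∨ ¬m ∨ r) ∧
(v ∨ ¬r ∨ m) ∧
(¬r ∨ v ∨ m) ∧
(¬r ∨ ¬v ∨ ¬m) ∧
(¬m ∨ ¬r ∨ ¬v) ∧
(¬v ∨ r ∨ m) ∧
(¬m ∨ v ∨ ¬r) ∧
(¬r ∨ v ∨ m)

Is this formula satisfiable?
Yes

Yes, the formula is satisfiable.

One satisfying assignment is: r=True, m=False, v=True

Verification: With this assignment, all 13 clauses evaluate to true.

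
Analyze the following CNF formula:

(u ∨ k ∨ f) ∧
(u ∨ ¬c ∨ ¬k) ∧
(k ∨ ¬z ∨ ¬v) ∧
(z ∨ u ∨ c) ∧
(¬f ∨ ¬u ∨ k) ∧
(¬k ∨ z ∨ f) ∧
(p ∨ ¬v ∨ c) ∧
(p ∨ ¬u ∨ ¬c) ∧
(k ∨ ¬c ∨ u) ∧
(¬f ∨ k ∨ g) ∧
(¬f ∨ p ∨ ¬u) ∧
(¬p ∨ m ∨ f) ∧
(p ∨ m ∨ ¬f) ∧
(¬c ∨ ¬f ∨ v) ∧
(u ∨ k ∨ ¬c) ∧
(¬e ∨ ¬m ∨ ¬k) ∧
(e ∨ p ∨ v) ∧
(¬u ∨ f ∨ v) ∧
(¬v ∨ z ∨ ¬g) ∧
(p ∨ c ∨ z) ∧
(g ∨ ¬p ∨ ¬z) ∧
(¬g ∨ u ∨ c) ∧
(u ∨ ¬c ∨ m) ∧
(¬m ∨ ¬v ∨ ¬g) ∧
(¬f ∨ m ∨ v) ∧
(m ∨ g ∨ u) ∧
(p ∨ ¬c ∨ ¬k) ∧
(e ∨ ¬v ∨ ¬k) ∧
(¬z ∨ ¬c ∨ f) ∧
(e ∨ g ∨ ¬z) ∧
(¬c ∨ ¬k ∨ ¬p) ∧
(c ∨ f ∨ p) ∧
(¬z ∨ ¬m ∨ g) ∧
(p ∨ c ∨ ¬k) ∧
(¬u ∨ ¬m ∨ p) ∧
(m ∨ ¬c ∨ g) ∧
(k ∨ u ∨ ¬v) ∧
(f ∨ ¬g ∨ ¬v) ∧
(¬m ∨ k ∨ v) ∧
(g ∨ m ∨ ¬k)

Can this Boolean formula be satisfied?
Yes

Yes, the formula is satisfiable.

One satisfying assignment is: k=False, g=False, v=True, u=True, p=True, f=False, z=False, e=False, c=False, m=True

Verification: With this assignment, all 40 clauses evaluate to true.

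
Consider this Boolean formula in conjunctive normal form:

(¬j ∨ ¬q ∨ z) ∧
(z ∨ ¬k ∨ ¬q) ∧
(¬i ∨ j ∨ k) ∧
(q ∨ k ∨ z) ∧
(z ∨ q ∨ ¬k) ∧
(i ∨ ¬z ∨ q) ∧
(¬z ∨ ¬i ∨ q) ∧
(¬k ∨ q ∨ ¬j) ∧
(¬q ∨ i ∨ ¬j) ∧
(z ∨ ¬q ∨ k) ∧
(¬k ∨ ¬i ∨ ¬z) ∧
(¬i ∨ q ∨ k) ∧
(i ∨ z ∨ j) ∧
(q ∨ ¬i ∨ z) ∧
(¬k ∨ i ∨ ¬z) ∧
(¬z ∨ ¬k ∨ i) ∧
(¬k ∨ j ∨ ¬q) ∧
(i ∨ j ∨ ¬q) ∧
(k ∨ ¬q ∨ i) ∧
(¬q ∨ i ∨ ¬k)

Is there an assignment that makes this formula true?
Yes

Yes, the formula is satisfiable.

One satisfying assignment is: z=True, j=True, k=False, i=True, q=True

Verification: With this assignment, all 20 clauses evaluate to true.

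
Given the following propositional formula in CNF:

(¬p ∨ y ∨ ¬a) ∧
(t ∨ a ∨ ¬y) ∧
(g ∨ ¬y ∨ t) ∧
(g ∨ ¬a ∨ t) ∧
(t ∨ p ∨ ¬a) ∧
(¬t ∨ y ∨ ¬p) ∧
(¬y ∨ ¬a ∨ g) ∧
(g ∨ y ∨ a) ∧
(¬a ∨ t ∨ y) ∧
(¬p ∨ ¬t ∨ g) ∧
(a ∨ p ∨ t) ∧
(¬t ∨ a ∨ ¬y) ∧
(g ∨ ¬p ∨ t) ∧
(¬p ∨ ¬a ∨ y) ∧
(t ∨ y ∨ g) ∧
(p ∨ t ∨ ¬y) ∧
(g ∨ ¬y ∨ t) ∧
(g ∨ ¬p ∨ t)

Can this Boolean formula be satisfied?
Yes

Yes, the formula is satisfiable.

One satisfying assignment is: y=False, g=False, a=True, p=False, t=True

Verification: With this assignment, all 18 clauses evaluate to true.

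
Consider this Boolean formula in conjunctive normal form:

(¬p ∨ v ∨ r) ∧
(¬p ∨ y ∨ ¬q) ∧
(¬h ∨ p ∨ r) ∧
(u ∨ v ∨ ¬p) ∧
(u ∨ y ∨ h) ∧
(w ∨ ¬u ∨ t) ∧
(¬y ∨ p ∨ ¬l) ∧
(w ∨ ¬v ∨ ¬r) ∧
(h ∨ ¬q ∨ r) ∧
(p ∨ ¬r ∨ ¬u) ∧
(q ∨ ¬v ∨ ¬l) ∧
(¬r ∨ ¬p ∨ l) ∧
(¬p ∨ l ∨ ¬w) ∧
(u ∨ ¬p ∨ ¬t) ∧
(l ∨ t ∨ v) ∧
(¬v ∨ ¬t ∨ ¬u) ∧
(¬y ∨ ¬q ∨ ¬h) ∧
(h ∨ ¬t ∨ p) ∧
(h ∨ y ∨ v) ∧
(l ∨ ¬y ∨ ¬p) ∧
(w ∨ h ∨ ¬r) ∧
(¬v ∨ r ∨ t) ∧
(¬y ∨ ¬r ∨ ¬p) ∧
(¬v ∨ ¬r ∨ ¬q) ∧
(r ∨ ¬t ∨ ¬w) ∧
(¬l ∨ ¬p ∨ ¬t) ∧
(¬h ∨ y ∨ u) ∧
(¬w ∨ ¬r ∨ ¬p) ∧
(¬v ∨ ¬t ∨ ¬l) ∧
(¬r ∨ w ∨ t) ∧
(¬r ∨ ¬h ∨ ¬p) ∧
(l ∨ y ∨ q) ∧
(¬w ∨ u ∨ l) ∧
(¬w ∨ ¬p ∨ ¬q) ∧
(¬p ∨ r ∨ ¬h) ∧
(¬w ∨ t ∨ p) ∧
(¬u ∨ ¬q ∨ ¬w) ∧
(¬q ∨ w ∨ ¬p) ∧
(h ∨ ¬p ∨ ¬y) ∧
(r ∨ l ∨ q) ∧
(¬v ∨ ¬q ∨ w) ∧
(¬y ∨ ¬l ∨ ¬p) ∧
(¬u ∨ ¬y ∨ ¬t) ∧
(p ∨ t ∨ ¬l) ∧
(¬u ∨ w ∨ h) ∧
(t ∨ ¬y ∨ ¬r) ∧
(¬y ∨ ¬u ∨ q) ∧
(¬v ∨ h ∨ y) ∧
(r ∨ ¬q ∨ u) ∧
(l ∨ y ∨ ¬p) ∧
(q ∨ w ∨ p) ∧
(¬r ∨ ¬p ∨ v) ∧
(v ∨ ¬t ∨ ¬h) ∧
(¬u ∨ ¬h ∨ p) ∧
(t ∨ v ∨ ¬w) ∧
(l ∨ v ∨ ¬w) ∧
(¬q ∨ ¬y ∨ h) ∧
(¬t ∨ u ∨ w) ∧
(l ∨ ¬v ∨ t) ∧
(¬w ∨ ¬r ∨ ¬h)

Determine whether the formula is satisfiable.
No

No, the formula is not satisfiable.

No assignment of truth values to the variables can make all 60 clauses true simultaneously.

The formula is UNSAT (unsatisfiable).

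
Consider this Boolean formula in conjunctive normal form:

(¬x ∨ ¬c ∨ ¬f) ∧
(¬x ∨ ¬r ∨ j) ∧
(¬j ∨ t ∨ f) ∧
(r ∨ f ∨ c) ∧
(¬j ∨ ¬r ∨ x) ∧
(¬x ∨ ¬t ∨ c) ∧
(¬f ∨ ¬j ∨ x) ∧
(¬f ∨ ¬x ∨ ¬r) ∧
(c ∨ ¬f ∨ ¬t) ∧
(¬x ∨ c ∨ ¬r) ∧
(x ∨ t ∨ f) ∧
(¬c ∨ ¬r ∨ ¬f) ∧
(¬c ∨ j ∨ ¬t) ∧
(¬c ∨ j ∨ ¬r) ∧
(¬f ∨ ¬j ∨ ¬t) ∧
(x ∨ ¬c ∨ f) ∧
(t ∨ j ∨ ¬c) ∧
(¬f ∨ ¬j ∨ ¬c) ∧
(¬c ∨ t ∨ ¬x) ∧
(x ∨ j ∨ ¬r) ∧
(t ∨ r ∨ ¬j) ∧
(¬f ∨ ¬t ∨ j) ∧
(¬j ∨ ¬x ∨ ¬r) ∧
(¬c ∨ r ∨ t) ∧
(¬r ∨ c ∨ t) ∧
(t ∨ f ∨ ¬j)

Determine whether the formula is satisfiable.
Yes

Yes, the formula is satisfiable.

One satisfying assignment is: f=True, r=False, t=False, c=False, j=False, x=False

Verification: With this assignment, all 26 clauses evaluate to true.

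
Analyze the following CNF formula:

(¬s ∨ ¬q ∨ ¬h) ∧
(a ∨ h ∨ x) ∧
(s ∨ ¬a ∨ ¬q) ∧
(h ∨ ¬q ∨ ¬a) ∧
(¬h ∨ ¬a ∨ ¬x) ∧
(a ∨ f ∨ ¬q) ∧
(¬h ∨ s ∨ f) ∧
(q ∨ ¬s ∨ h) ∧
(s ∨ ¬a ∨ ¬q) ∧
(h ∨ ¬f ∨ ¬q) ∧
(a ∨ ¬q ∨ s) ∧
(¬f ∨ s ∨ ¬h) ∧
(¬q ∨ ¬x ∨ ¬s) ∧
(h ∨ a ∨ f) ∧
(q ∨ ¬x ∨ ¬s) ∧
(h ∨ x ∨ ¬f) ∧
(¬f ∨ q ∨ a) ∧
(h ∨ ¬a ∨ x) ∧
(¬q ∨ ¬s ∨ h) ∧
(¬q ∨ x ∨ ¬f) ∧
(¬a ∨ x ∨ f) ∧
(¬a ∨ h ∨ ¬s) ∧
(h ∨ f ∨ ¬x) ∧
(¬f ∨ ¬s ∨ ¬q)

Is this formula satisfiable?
Yes

Yes, the formula is satisfiable.

One satisfying assignment is: f=False, h=True, s=True, a=False, x=False, q=False

Verification: With this assignment, all 24 clauses evaluate to true.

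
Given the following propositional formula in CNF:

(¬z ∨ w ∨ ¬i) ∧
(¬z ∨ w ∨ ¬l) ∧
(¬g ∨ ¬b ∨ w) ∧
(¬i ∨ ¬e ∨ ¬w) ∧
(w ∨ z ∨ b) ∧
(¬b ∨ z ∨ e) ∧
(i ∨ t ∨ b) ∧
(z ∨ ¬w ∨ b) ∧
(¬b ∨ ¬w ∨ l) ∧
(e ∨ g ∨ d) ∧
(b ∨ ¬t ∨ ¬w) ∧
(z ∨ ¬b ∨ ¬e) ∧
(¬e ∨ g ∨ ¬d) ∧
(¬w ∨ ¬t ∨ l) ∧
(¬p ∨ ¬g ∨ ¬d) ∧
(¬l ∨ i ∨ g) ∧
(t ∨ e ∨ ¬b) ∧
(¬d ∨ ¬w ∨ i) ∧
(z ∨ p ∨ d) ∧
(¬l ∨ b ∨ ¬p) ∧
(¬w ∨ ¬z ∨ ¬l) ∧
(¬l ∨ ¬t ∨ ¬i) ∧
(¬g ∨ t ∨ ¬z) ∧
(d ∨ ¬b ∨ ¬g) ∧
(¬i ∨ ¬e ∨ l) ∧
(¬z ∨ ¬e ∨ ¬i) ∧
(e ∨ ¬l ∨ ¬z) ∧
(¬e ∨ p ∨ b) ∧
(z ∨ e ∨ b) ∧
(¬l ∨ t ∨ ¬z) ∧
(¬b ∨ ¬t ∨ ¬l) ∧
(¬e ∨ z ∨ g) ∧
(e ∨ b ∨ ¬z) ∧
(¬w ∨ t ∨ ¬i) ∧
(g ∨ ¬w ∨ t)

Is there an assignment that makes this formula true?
Yes

Yes, the formula is satisfiable.

One satisfying assignment is: t=False, b=True, e=True, d=False, i=False, l=False, p=False, g=False, w=False, z=True

Verification: With this assignment, all 35 clauses evaluate to true.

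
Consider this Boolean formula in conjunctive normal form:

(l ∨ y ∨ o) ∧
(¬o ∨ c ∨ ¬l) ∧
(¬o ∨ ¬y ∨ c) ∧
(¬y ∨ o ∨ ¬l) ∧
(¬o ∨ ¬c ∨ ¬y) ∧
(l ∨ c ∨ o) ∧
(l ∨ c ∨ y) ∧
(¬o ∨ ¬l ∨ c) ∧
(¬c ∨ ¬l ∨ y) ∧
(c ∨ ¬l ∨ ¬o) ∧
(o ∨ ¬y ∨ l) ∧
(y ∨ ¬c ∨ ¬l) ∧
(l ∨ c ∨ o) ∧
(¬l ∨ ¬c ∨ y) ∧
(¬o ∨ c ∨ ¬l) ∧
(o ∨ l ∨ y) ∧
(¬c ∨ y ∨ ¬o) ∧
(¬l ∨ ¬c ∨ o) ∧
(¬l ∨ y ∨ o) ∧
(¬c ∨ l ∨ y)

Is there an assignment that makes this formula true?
No

No, the formula is not satisfiable.

No assignment of truth values to the variables can make all 20 clauses true simultaneously.

The formula is UNSAT (unsatisfiable).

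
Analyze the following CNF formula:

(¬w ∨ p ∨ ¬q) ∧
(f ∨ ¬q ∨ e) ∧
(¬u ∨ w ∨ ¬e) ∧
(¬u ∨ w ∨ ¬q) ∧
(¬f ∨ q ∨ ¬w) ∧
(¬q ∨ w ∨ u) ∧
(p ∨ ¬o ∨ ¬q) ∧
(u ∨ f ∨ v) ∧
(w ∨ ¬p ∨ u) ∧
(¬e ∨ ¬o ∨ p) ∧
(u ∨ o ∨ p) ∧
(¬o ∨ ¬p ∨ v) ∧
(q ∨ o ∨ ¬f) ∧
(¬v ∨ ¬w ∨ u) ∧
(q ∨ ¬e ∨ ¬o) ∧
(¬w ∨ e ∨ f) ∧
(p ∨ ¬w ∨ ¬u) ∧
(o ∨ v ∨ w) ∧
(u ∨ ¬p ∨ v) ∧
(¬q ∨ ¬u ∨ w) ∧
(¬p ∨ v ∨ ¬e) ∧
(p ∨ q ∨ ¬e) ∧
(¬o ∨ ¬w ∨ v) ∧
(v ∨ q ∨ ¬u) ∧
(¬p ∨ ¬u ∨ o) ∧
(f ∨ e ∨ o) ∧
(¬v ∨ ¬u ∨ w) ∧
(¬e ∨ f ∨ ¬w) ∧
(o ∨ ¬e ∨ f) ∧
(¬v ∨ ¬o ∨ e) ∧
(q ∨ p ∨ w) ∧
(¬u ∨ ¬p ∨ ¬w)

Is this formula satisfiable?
No

No, the formula is not satisfiable.

No assignment of truth values to the variables can make all 32 clauses true simultaneously.

The formula is UNSAT (unsatisfiable).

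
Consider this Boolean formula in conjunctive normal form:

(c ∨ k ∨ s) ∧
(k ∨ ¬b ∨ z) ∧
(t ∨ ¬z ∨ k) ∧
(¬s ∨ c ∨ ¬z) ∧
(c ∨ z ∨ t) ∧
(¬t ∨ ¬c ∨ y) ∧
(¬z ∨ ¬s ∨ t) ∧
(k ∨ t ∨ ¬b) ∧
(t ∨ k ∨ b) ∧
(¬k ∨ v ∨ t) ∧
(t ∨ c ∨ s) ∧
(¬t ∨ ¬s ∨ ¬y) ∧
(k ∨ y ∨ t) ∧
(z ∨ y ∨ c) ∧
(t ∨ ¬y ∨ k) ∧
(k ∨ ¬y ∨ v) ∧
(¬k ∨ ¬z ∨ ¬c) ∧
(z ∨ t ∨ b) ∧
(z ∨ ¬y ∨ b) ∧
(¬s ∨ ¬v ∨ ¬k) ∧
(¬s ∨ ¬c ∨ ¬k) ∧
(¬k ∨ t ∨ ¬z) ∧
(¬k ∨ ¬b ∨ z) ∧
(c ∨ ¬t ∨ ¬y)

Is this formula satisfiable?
Yes

Yes, the formula is satisfiable.

One satisfying assignment is: b=False, z=True, c=False, t=True, v=False, y=False, s=False, k=True

Verification: With this assignment, all 24 clauses evaluate to true.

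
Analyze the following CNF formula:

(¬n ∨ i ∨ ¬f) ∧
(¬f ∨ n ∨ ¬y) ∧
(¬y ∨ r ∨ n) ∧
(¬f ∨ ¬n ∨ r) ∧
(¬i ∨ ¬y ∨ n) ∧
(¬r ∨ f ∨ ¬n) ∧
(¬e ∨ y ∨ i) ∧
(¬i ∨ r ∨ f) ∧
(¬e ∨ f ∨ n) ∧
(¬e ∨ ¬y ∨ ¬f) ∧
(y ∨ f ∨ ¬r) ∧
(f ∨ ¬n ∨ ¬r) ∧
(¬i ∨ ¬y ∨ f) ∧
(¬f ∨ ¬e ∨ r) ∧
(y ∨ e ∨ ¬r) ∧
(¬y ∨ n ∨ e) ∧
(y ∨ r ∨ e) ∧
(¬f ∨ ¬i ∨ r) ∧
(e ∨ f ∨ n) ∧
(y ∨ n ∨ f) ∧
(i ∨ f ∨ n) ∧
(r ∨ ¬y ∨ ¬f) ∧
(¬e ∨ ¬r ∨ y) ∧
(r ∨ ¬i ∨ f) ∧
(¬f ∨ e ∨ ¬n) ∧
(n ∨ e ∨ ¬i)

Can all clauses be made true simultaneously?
Yes

Yes, the formula is satisfiable.

One satisfying assignment is: r=False, y=True, f=False, i=False, n=True, e=False

Verification: With this assignment, all 26 clauses evaluate to true.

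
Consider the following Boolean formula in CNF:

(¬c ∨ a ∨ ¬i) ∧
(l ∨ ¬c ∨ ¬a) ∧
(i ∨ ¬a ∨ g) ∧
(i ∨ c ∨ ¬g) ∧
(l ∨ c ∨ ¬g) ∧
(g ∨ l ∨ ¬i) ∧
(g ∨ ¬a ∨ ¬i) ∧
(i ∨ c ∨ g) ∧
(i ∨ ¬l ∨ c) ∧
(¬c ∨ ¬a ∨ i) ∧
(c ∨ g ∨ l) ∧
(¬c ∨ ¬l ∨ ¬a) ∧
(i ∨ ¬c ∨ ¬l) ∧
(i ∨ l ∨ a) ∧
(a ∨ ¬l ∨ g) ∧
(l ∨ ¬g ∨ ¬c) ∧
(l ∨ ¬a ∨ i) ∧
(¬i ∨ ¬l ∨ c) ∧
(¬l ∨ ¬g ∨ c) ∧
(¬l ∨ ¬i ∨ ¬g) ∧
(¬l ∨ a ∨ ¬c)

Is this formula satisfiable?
No

No, the formula is not satisfiable.

No assignment of truth values to the variables can make all 21 clauses true simultaneously.

The formula is UNSAT (unsatisfiable).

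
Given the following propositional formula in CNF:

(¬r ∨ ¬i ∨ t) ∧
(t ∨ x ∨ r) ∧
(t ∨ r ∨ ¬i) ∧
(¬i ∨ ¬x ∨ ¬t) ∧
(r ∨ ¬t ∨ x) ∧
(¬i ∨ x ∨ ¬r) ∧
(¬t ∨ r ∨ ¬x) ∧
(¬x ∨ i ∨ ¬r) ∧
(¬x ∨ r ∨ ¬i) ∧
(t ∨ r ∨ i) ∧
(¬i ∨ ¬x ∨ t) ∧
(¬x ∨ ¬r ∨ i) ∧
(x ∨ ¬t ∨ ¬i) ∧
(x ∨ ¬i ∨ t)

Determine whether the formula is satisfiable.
Yes

Yes, the formula is satisfiable.

One satisfying assignment is: x=False, t=False, i=False, r=True

Verification: With this assignment, all 14 clauses evaluate to true.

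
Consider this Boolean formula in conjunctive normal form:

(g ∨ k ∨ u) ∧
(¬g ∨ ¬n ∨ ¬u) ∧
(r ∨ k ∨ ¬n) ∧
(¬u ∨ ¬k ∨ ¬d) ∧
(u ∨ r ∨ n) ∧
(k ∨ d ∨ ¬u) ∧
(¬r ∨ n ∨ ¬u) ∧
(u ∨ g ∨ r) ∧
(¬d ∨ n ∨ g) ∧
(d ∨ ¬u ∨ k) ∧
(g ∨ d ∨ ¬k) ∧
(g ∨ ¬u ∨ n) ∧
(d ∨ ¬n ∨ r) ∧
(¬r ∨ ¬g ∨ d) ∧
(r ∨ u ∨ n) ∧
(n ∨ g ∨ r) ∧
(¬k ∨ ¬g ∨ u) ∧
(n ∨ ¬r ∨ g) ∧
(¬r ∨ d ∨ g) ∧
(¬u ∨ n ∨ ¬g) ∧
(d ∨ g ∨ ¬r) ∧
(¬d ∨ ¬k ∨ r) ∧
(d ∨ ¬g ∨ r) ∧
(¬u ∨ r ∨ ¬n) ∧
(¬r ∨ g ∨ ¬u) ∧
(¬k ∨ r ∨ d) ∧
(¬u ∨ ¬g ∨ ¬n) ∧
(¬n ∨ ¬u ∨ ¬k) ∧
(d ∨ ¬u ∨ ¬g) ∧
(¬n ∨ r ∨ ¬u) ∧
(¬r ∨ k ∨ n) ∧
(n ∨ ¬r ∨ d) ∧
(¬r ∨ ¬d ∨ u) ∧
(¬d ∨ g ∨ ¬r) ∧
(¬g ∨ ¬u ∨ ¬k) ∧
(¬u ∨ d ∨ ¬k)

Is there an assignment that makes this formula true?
No

No, the formula is not satisfiable.

No assignment of truth values to the variables can make all 36 clauses true simultaneously.

The formula is UNSAT (unsatisfiable).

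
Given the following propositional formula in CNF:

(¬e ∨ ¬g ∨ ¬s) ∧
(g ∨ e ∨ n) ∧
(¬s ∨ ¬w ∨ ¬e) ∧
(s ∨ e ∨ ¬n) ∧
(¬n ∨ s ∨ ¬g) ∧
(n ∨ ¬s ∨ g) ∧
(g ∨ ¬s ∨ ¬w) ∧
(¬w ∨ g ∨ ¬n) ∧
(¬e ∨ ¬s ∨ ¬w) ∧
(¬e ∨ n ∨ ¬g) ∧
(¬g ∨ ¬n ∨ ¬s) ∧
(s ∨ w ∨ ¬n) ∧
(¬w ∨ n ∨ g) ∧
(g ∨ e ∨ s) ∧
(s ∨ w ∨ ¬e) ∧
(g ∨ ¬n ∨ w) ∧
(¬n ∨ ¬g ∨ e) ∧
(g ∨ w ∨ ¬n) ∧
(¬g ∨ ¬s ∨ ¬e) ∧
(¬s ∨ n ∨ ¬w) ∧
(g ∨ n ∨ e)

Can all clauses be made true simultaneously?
Yes

Yes, the formula is satisfiable.

One satisfying assignment is: e=False, g=True, n=False, w=False, s=False

Verification: With this assignment, all 21 clauses evaluate to true.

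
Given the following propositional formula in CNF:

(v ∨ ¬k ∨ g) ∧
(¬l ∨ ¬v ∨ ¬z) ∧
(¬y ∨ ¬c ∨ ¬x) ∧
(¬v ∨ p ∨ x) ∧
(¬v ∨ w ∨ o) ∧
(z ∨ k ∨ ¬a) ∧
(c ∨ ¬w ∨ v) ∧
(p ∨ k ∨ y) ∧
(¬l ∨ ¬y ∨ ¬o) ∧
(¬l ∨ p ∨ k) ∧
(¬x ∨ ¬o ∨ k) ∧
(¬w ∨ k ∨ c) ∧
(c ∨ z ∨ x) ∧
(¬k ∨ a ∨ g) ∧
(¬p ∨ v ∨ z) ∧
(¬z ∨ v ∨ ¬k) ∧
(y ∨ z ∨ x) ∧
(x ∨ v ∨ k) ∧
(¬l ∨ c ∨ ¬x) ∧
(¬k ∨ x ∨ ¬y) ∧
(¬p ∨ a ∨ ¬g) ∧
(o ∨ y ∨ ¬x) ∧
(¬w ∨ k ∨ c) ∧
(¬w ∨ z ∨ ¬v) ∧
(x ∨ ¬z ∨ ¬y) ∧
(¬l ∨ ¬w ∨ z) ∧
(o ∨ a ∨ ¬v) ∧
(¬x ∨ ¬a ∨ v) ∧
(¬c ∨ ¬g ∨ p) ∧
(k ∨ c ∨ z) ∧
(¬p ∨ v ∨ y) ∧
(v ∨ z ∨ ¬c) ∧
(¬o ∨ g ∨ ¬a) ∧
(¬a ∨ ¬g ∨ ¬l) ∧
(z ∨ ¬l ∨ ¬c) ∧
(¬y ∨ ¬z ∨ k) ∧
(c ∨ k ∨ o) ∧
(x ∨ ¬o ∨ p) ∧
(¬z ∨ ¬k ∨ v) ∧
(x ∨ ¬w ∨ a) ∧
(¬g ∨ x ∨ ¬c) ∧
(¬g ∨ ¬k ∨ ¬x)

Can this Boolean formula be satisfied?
Yes

Yes, the formula is satisfiable.

One satisfying assignment is: y=False, z=True, p=True, w=True, c=False, a=True, o=False, l=False, v=True, g=True, x=False, k=True

Verification: With this assignment, all 42 clauses evaluate to true.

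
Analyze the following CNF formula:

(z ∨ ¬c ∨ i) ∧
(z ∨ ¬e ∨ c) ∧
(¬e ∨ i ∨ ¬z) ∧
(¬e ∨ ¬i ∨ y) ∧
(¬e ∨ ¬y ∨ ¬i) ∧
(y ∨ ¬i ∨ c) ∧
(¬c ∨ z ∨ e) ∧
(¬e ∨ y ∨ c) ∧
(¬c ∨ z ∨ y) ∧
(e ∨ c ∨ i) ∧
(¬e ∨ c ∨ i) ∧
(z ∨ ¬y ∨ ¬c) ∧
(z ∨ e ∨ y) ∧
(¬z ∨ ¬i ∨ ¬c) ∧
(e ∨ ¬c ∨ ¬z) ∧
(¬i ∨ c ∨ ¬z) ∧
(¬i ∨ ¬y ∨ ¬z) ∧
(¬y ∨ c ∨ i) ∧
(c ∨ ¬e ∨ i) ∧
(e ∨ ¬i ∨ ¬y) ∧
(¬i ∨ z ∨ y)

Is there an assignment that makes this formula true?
No

No, the formula is not satisfiable.

No assignment of truth values to the variables can make all 21 clauses true simultaneously.

The formula is UNSAT (unsatisfiable).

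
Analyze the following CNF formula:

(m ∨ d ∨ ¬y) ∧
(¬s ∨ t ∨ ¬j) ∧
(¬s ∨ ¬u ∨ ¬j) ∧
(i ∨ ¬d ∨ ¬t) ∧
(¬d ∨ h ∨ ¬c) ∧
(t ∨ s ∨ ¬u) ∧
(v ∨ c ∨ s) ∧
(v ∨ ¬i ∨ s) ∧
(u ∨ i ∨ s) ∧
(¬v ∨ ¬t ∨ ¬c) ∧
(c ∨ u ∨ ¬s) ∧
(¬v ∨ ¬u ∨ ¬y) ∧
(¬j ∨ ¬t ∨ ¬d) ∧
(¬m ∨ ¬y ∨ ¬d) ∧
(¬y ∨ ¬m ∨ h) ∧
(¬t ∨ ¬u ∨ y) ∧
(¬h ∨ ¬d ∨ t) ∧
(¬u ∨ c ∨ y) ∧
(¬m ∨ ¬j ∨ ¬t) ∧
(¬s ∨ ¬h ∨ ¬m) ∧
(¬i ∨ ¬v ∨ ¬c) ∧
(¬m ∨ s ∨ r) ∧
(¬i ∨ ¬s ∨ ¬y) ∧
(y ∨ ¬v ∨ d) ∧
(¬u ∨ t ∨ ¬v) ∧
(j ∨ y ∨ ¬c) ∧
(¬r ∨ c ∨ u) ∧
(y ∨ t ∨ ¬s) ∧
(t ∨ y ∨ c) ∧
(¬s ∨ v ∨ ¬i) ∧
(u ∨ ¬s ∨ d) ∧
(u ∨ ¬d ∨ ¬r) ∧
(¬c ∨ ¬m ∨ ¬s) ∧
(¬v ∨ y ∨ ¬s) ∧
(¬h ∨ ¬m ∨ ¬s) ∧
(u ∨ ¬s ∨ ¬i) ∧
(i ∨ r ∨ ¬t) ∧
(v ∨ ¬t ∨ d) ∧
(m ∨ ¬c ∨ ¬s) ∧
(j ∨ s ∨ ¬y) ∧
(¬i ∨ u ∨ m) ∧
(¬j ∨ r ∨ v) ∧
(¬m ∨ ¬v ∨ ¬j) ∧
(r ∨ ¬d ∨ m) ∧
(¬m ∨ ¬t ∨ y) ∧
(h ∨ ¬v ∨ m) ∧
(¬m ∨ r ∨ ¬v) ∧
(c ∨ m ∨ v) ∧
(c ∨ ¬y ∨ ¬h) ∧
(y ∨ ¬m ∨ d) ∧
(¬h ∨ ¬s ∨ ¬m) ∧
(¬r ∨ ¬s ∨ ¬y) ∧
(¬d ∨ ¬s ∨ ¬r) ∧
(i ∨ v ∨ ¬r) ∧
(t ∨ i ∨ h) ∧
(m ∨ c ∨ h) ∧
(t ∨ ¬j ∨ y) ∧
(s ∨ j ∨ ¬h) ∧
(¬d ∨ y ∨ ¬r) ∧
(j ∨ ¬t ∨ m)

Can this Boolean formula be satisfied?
No

No, the formula is not satisfiable.

No assignment of truth values to the variables can make all 60 clauses true simultaneously.

The formula is UNSAT (unsatisfiable).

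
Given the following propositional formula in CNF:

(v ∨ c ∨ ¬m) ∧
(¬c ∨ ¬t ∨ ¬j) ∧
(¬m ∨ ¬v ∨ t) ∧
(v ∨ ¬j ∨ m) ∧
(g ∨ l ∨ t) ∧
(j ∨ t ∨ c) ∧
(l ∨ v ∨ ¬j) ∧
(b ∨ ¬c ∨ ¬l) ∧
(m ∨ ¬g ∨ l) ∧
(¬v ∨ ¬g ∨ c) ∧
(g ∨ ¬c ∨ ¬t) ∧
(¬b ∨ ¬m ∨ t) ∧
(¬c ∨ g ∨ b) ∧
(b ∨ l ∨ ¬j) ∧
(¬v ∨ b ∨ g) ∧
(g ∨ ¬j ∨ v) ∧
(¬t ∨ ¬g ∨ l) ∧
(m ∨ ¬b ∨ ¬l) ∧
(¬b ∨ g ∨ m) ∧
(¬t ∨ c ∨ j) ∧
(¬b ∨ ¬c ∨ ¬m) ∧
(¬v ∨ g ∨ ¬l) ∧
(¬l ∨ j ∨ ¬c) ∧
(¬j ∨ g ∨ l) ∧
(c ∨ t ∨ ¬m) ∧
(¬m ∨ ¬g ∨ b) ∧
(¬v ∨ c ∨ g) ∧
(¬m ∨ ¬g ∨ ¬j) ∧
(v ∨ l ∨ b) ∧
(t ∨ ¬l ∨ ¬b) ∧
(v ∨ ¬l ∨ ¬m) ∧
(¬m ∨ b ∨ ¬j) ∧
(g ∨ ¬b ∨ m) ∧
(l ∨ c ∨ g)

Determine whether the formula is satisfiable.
No

No, the formula is not satisfiable.

No assignment of truth values to the variables can make all 34 clauses true simultaneously.

The formula is UNSAT (unsatisfiable).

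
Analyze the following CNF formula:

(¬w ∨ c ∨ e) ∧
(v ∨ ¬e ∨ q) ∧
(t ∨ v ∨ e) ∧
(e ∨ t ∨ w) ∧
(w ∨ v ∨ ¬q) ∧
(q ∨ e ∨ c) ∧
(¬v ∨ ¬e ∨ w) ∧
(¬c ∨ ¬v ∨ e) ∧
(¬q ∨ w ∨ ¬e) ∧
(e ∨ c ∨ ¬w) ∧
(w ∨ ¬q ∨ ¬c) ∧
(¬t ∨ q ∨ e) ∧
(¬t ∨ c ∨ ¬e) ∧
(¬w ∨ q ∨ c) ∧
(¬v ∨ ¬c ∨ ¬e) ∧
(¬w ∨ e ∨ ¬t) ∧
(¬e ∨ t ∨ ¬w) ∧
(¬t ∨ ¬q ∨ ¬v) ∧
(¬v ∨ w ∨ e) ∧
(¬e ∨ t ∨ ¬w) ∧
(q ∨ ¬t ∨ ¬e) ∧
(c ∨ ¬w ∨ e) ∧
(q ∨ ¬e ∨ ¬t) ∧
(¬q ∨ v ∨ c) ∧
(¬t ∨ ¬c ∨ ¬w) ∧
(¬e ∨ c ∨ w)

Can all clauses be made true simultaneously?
No

No, the formula is not satisfiable.

No assignment of truth values to the variables can make all 26 clauses true simultaneously.

The formula is UNSAT (unsatisfiable).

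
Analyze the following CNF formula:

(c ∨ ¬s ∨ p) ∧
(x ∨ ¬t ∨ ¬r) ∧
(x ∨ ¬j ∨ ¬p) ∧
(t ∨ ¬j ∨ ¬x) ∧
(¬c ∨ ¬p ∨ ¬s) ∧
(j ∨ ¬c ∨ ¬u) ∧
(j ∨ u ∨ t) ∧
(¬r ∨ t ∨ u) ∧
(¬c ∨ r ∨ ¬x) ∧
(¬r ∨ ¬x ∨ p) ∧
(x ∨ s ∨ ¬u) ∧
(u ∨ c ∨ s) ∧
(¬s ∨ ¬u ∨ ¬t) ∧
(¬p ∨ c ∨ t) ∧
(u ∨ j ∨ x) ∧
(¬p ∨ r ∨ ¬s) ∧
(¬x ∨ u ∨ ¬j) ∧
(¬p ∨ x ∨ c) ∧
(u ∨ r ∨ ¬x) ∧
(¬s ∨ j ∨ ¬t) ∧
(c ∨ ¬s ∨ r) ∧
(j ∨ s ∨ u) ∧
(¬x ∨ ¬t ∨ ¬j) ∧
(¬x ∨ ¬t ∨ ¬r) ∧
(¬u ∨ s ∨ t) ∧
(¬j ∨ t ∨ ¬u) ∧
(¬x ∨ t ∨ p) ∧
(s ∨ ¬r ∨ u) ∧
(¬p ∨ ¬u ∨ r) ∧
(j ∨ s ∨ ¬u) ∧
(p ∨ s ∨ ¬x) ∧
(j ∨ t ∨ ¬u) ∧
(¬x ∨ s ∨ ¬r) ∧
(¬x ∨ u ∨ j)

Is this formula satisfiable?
Yes

Yes, the formula is satisfiable.

One satisfying assignment is: p=False, c=True, x=False, r=False, j=True, u=False, s=False, t=False

Verification: With this assignment, all 34 clauses evaluate to true.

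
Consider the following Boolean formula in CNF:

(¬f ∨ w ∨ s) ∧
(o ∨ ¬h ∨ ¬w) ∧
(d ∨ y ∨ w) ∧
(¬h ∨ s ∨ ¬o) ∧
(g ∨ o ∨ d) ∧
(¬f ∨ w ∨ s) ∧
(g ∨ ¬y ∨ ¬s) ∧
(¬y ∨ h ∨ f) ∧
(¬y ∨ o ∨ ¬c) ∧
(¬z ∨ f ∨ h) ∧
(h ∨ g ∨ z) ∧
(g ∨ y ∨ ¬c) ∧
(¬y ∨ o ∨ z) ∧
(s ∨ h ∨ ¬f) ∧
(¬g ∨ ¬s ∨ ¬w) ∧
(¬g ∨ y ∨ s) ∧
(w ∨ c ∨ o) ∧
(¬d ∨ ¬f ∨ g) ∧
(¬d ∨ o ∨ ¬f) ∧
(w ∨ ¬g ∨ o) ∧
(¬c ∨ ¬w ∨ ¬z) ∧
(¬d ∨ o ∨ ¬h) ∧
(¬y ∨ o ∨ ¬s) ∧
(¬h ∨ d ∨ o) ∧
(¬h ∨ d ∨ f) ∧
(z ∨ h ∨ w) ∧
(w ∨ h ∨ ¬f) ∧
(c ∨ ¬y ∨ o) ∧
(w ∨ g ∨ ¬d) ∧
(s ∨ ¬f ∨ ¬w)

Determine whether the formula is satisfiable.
Yes

Yes, the formula is satisfiable.

One satisfying assignment is: f=True, y=False, s=True, h=True, g=False, d=False, w=True, z=False, o=True, c=False

Verification: With this assignment, all 30 clauses evaluate to true.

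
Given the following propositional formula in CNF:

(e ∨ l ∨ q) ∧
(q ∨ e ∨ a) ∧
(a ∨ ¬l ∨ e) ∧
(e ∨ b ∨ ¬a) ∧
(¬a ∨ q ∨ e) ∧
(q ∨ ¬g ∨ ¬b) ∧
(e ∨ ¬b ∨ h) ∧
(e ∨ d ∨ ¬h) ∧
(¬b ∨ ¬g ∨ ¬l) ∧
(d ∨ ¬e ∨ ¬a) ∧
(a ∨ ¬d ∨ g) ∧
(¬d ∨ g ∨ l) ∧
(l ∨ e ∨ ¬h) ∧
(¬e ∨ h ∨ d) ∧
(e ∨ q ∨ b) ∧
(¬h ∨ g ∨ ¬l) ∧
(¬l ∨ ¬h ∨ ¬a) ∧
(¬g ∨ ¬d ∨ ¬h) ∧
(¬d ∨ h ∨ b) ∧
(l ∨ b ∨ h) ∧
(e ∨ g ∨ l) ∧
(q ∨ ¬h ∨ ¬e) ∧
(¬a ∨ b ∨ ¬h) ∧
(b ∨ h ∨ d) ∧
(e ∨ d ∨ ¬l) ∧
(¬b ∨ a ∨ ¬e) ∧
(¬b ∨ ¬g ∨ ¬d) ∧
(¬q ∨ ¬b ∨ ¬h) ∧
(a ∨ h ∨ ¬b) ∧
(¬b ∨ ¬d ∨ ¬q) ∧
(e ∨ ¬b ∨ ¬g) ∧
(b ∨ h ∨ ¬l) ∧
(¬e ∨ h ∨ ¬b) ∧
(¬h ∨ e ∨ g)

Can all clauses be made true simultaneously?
Yes

Yes, the formula is satisfiable.

One satisfying assignment is: e=True, d=False, q=True, h=True, b=False, g=False, a=False, l=False

Verification: With this assignment, all 34 clauses evaluate to true.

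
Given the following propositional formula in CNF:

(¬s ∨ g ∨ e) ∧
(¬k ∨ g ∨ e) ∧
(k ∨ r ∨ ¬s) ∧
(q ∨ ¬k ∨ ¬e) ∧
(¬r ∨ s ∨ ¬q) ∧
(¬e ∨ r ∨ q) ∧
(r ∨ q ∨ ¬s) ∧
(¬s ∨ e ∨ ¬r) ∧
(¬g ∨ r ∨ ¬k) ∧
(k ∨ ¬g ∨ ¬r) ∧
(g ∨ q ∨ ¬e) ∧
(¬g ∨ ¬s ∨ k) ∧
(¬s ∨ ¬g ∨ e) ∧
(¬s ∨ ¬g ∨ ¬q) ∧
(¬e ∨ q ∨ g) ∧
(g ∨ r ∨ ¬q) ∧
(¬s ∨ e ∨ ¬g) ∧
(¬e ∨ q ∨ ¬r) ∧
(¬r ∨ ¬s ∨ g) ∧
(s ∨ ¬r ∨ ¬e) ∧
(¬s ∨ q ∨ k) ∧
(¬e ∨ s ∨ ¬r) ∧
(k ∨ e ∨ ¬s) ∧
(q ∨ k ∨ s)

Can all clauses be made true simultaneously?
Yes

Yes, the formula is satisfiable.

One satisfying assignment is: g=True, e=False, k=False, r=False, q=True, s=False

Verification: With this assignment, all 24 clauses evaluate to true.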